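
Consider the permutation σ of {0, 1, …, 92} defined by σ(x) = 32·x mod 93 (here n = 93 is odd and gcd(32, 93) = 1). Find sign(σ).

-1

Start at x=32: 32 → 1 → 32 (one orbit).
π_32 has 62 disjoint cycles with lengths [2, 2, 2, 2, 2, 2, 2, 2, 2, 2, 2, 2, 2, 2, 2, 2, 2, 2, 2, 2, 2, 2, 2, 2, 2, 2, 2, 2, 2, 2, 2, 1, 1, 1, 1, 1, 1, 1, 1, 1, 1, 1, 1, 1, 1, 1, 1, 1, 1, 1, 1, 1, 1, 1, 1, 1, 1, 1, 1, 1, 1, 1] on {0,…,92}.
Σ(ℓ_i−1) = 93−62 = 31; sign = (−1)^31 = -1.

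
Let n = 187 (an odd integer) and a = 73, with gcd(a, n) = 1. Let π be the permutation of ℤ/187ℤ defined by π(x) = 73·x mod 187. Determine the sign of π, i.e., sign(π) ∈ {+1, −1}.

Trace 9: π^k(9) = [9, 96, 89, 139, 49, 24, 69] for k=0..6.
The orbit structure of x ↦ 73x mod 187: 5 orbits of sizes [80, 80, 16, 10, 1].
With 5 cycles on 187 points, sign = (−1)^{187−5} = +1.
The Jacobi symbol (73|187) = +1 (Zolotarev) agrees.

+1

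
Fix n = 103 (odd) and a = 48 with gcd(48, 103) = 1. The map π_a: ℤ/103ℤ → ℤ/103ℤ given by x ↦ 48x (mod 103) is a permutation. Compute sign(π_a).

Start at x=1: 1 → 48 → 38 → 73 → 2 → 96 → 76 → … (one orbit).
2 cycles of lengths [102, 1].
103 − 2 = 101 transpositions; sign(π) = (−1)^101 = -1.

-1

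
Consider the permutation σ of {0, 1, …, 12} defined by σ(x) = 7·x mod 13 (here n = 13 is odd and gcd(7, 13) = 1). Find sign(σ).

Orbit of 1 under x↦7x: [1, 7, 10, 5, 9, 11, 12]… (length divides ord_13(7)).
Cycle type of π: 12 + 1; total 2 cycles.
sign(π) = (−1)^{n − #cycles} = (−1)^{13−2} = (−1)^11 = -1.

-1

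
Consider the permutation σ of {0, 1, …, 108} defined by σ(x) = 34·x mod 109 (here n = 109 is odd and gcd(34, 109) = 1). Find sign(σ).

+1

Start at x=105: 105 → 82 → 63 → 71 → 16 → 108 → 75 → … (one orbit).
Cycle lengths of π_34 on ℤ/109ℤ: [18, 18, 18, 18, 18, 18, 1]; 7 cycles in total.
7 cycles on 109: each ℓ→(−1)^(ℓ−1), product (−1)^102 = +1.
Via Zolotarev, sign(π_{34}) = (34|109) = +1.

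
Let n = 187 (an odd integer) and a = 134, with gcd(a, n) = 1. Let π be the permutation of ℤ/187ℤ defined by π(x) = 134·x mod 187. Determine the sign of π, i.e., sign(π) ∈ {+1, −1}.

Start at x=8: 8 → 137 → 32 → 174 → 128 → 135 → 138 → … (one orbit).
Cycle lengths of π_134 on ℤ/187ℤ: [40, 40, 40, 40, 10, 8, 8, 1]; 8 cycles in total.
Σ(ℓ_i−1) = 187−8 = 179; sign = (−1)^179 = -1.
Zolotarev: (134|187) = -1, matching the cycle-count sign.

-1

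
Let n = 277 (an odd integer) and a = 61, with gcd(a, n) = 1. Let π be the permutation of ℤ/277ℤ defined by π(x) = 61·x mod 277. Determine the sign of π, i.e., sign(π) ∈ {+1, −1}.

Start at x=155: 155 → 37 → 41 → 8 → 211 → 129 → 113 → … (one orbit).
Cycle lengths of π_61 on ℤ/277ℤ: [92, 92, 92, 1]; 4 cycles in total.
With 4 cycles on 277 points, sign = (−1)^{277−4} = -1.
Via Zolotarev, sign(π_{61}) = (61|277) = -1.

-1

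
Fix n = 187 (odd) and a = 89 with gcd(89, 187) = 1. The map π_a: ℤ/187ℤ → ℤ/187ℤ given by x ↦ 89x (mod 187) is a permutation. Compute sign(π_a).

+1

Trace 166: π^k(166) = [166, 1, 89, 67] for k=0..3.
The orbit structure of x ↦ 89x mod 187: 55 orbits of sizes [4, 4, 4, 4, 4, 4, 4, 4, 4, 4, 4, 4, 4, 4, 4, 4, 4, 4, 4, 4, 4, 4, 4, 4, 4, 4, 4, 4, 4, 4, 4, 4, 4, 4, 4, 4, 4, 4, 4, 4, 4, 4, 4, 4, 1, 1, 1, 1, 1, 1, 1, 1, 1, 1, 1].
187 − 55 = 132 transpositions; sign(π) = (−1)^132 = +1.
The Jacobi symbol (89|187) = +1 (Zolotarev) agrees.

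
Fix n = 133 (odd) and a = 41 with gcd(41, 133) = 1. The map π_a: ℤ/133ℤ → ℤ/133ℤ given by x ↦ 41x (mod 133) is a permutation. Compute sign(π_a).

Orbit of 43 under x↦41x: [43, 34, 64, 97, 120, 132, 92]… (length divides ord_133(41)).
Cycle type of π: 18×7 + 2×3 + 1; total 11 cycles.
With 11 cycles on 133 points, sign = (−1)^{133−11} = +1.

+1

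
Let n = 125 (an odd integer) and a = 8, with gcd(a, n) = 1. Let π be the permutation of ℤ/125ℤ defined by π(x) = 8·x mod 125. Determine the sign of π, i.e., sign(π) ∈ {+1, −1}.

-1

Orbit of 72 under x↦8x: [72, 76, 108, 114, 37, 46, 118]… (length divides ord_125(8)).
The orbit structure of x ↦ 8x mod 125: 4 orbits of sizes [100, 20, 4, 1].
With 4 cycles on 125 points, sign = (−1)^{125−4} = -1.
(8|125)_J = -1 (Zolotarev's lemma cross-check).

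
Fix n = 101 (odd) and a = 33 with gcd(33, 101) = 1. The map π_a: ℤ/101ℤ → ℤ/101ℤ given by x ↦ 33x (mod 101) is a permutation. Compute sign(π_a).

Trace 31: π^k(31) = [31, 13, 25, 17, 56, 30, 81] for k=0..6.
Cycle lengths of π_33 on ℤ/101ℤ: [50, 50, 1]; 3 cycles in total.
3 cycles on 101: each ℓ→(−1)^(ℓ−1), product (−1)^98 = +1.
The Jacobi symbol (33|101) = +1 (Zolotarev) agrees.

+1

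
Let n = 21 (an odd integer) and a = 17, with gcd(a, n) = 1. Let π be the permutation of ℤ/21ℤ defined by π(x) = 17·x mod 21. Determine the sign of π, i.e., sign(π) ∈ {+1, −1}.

+1

Start at x=20: 20 → 4 → 5 → 1 → 17 → 16 → 20 (one orbit).
5 cycles of lengths [6, 6, 6, 2, 1].
Σ(ℓ_i−1) = 21−5 = 16; sign = (−1)^16 = +1.
(17|21)_J = +1 (Zolotarev's lemma cross-check).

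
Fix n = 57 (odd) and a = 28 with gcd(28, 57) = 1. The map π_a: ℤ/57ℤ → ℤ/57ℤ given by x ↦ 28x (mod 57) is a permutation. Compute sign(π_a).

+1

Orbit of 43 under x↦28x: [43, 7, 25, 16, 49, 4, 55]… (length divides ord_57(28)).
π_28 has 9 disjoint cycles with lengths [9, 9, 9, 9, 9, 9, 1, 1, 1] on {0,…,56}.
n − c = 57 − 9 = 48; sign = (−1)^48 = +1.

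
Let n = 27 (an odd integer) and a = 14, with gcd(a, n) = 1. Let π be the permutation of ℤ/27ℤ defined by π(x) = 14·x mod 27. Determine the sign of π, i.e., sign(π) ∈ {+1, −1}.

Orbit of 8 under x↦14x: [8, 4, 2, 1, 14, 7, 17]… (length divides ord_27(14)).
Cycle type of π: 18 + 6 + 2 + 1; total 4 cycles.
4 cycles on 27: each ℓ→(−1)^(ℓ−1), product (−1)^23 = -1.

-1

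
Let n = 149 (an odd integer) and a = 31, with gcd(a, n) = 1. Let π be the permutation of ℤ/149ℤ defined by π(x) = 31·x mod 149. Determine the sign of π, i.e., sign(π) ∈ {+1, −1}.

+1

Trace 33: π^k(33) = [33, 129, 125, 1, 31, 67, 140] for k=0..6.
Cycle type of π: 37×4 + 1; total 5 cycles.
5 cycles on 149: each ℓ→(−1)^(ℓ−1), product (−1)^144 = +1.
Via Zolotarev, sign(π_{31}) = (31|149) = +1.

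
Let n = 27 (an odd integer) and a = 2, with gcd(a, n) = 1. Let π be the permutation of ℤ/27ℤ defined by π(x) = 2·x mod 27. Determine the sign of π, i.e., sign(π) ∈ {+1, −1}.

-1

Start at x=22: 22 → 17 → 7 → 14 → 1 → 2 → 4 → … (one orbit).
Cycle type of π: 18 + 6 + 2 + 1; total 4 cycles.
sign(π) = (−1)^{n − #cycles} = (−1)^{27−4} = (−1)^23 = -1.
Check: (2/27) = -1 by Zolotarev.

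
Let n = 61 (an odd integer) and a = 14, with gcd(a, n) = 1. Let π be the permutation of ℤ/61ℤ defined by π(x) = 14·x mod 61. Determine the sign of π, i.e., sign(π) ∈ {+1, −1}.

+1

Orbit of 60 under x↦14x: [60, 47, 48, 1, 14, 13]… (length divides ord_61(14)).
Decompose π into cycles: lengths [6, 6, 6, 6, 6, 6, 6, 6, 6, 6, 1] (11 cycles, including the fixed point 0).
With 11 cycles on 61 points, sign = (−1)^{61−11} = +1.
Via Zolotarev, sign(π_{14}) = (14|61) = +1.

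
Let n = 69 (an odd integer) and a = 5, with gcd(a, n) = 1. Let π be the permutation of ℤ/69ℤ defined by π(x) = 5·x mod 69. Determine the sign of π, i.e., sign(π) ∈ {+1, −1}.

+1

Trace 68: π^k(68) = [68, 64, 44, 13, 65, 49, 38] for k=0..6.
Decompose π into cycles: lengths [22, 22, 22, 2, 1] (5 cycles, including the fixed point 0).
n − c = 69 − 5 = 64; sign = (−1)^64 = +1.
Zolotarev: (5|69) = +1, matching the cycle-count sign.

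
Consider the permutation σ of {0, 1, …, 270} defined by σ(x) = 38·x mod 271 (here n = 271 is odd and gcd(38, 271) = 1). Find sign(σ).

Trace 197: π^k(197) = [197, 169, 189, 136, 19, 180, 65] for k=0..6.
Cycle lengths of π_38 on ℤ/271ℤ: [270, 1]; 2 cycles in total.
n − c = 271 − 2 = 269; sign = (−1)^269 = -1.
Zolotarev: (38|271) = -1, matching the cycle-count sign.

-1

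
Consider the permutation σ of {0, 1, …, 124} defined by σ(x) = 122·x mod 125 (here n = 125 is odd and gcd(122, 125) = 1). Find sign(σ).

-1

Orbit of 16 under x↦122x: [16, 77, 19, 68, 46, 112, 39]… (length divides ord_125(122)).
π_122 has 4 disjoint cycles with lengths [100, 20, 4, 1] on {0,…,124}.
With 4 cycles on 125 points, sign = (−1)^{125−4} = -1.
The Jacobi symbol (122|125) = -1 (Zolotarev) agrees.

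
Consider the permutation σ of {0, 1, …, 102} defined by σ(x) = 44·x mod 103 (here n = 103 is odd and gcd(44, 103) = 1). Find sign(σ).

Start at x=38: 38 → 24 → 26 → 11 → 72 → 78 → 33 → … (one orbit).
2 cycles of lengths [102, 1].
n − c = 103 − 2 = 101; sign = (−1)^101 = -1.

-1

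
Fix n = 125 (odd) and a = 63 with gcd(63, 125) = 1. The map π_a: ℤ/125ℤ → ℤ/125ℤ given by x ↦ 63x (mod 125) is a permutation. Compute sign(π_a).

Start at x=17: 17 → 71 → 98 → 49 → 87 → 106 → 53 → … (one orbit).
The orbit structure of x ↦ 63x mod 125: 4 orbits of sizes [100, 20, 4, 1].
sign(π) = (−1)^{n − #cycles} = (−1)^{125−4} = (−1)^121 = -1.
The Jacobi symbol (63|125) = -1 (Zolotarev) agrees.

-1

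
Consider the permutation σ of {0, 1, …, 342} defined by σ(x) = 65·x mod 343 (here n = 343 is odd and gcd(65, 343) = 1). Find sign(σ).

+1

Trace 95: π^k(95) = [95, 1, 65, 109, 225, 219, 172] for k=0..6.
7 cycles of lengths [147, 147, 21, 21, 3, 3, 1].
With 7 cycles on 343 points, sign = (−1)^{343−7} = +1.
The Jacobi symbol (65|343) = +1 (Zolotarev) agrees.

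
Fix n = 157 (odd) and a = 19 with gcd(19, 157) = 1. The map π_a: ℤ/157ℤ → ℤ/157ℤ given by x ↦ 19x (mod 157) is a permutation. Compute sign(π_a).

Start at x=115: 115 → 144 → 67 → 17 → 9 → 14 → 109 → … (one orbit).
Cycle lengths of π_19 on ℤ/157ℤ: [39, 39, 39, 39, 1]; 5 cycles in total.
n − c = 157 − 5 = 152; sign = (−1)^152 = +1.

+1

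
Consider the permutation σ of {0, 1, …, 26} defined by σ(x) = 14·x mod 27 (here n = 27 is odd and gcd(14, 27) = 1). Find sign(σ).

Trace 22: π^k(22) = [22, 11, 19, 23, 25, 26, 13] for k=0..6.
4 cycles of lengths [18, 6, 2, 1].
27 − 4 = 23 transpositions; sign(π) = (−1)^23 = -1.
Via Zolotarev, sign(π_{14}) = (14|27) = -1.

-1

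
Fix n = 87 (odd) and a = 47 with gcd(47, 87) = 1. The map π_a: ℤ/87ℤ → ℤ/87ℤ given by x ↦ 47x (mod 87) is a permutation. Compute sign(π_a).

+1

Trace 4: π^k(4) = [4, 14, 49, 41, 13, 2, 7] for k=0..6.
Cycle lengths of π_47 on ℤ/87ℤ: [28, 28, 28, 2, 1]; 5 cycles in total.
With 5 cycles on 87 points, sign = (−1)^{87−5} = +1.
(47|87)_J = +1 (Zolotarev's lemma cross-check).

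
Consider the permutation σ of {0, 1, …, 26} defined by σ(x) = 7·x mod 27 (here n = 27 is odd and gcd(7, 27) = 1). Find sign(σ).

+1

Trace 16: π^k(16) = [16, 4, 1, 7, 22, 19, 25] for k=0..6.
The orbit structure of x ↦ 7x mod 27: 7 orbits of sizes [9, 9, 3, 3, 1, 1, 1].
27 − 7 = 20 transpositions; sign(π) = (−1)^20 = +1.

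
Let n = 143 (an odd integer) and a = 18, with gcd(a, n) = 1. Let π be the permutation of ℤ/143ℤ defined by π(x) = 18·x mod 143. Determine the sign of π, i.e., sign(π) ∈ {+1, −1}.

+1

Orbit of 1 under x↦18x: [1, 18, 38, 112, 14, 109, 103]… (length divides ord_143(18)).
Cycle lengths of π_18 on ℤ/143ℤ: [20, 20, 20, 20, 20, 20, 10, 4, 4, 4, 1]; 11 cycles in total.
Σ(ℓ_i−1) = 143−11 = 132; sign = (−1)^132 = +1.
Via Zolotarev, sign(π_{18}) = (18|143) = +1.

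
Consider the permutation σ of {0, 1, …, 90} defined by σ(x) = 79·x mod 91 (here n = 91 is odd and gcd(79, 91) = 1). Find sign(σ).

Start at x=79: 79 → 53 → 1 → 79 (one orbit).
The orbit structure of x ↦ 79x mod 91: 39 orbits of sizes [3, 3, 3, 3, 3, 3, 3, 3, 3, 3, 3, 3, 3, 3, 3, 3, 3, 3, 3, 3, 3, 3, 3, 3, 3, 3, 1, 1, 1, 1, 1, 1, 1, 1, 1, 1, 1, 1, 1].
Σ(ℓ_i−1) = 91−39 = 52; sign = (−1)^52 = +1.
The Jacobi symbol (79|91) = +1 (Zolotarev) agrees.

+1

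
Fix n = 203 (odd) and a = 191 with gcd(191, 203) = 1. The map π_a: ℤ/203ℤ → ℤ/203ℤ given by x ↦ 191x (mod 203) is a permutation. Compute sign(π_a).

-1

Start at x=57: 57 → 128 → 88 → 162 → 86 → 186 → 1 → … (one orbit).
The orbit structure of x ↦ 191x mod 203: 24 orbits of sizes [12, 12, 12, 12, 12, 12, 12, 12, 12, 12, 12, 12, 12, 12, 4, 4, 4, 4, 4, 4, 4, 3, 3, 1].
24 cycles on 203: each ℓ→(−1)^(ℓ−1), product (−1)^179 = -1.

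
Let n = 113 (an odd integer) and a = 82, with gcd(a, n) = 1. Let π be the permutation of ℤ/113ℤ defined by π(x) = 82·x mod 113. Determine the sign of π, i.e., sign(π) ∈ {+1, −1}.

Start at x=28: 28 → 36 → 14 → 18 → 7 → 9 → 60 → … (one orbit).
π_82 has 3 disjoint cycles with lengths [56, 56, 1] on {0,…,112}.
Σ(ℓ_i−1) = 113−3 = 110; sign = (−1)^110 = +1.

+1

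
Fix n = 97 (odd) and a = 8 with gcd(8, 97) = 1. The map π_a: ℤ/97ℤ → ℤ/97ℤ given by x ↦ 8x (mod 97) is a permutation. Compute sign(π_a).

+1

Trace 33: π^k(33) = [33, 70, 75, 18, 47, 85, 1] for k=0..6.
π_8 has 7 disjoint cycles with lengths [16, 16, 16, 16, 16, 16, 1] on {0,…,96}.
sign(π) = (−1)^{n − #cycles} = (−1)^{97−7} = (−1)^90 = +1.
Via Zolotarev, sign(π_{8}) = (8|97) = +1.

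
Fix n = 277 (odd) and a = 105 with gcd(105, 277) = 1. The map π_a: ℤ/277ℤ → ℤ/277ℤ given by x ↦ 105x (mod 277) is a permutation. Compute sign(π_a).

Orbit of 34 under x↦105x: [34, 246, 69, 43, 83, 128, 144]… (length divides ord_277(105)).
Decompose π into cycles: lengths [276, 1] (2 cycles, including the fixed point 0).
2 cycles on 277: each ℓ→(−1)^(ℓ−1), product (−1)^275 = -1.
The Jacobi symbol (105|277) = -1 (Zolotarev) agrees.

-1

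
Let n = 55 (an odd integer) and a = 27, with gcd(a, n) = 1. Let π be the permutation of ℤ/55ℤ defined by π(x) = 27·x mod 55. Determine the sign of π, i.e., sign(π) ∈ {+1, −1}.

Orbit of 34 under x↦27x: [34, 38, 36, 37, 9, 23, 16]… (length divides ord_55(27)).
6 cycles of lengths [20, 20, 5, 5, 4, 1].
55 − 6 = 49 transpositions; sign(π) = (−1)^49 = -1.

-1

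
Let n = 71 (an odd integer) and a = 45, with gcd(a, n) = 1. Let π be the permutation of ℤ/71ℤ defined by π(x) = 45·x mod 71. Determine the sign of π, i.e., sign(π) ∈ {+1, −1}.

+1

Orbit of 1 under x↦45x: [1, 45, 37, 32, 20, 48, 30]… (length divides ord_71(45)).
Cycle type of π: 7×10 + 1; total 11 cycles.
Σ(ℓ_i−1) = 71−11 = 60; sign = (−1)^60 = +1.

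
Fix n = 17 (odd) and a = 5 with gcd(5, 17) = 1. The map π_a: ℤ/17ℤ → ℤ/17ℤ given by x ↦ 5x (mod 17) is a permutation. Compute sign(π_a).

-1

Orbit of 3 under x↦5x: [3, 15, 7, 1, 5, 8, 6]… (length divides ord_17(5)).
Decompose π into cycles: lengths [16, 1] (2 cycles, including the fixed point 0).
n − c = 17 − 2 = 15; sign = (−1)^15 = -1.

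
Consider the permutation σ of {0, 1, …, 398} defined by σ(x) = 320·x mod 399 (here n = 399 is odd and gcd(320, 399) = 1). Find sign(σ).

+1

Orbit of 20 under x↦320x: [20, 16, 332, 106, 5, 4, 83]… (length divides ord_399(320)).
Cycle lengths of π_320 on ℤ/399ℤ: [18, 18, 18, 18, 18, 18, 18, 18, 18, 18, 18, 18, 18, 18, 18, 18, 18, 18, 18, 18, 9, 9, 6, 6, 6, 2, 1]; 27 cycles in total.
n − c = 399 − 27 = 372; sign = (−1)^372 = +1.
Zolotarev: (320|399) = +1, matching the cycle-count sign.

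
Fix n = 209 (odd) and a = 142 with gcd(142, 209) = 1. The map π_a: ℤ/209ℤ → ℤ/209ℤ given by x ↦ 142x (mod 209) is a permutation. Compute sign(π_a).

-1

Trace 197: π^k(197) = [197, 177, 54, 144, 175, 188, 153] for k=0..6.
The orbit structure of x ↦ 142x mod 209: 18 orbits of sizes [18, 18, 18, 18, 18, 18, 18, 18, 18, 18, 9, 9, 2, 2, 2, 2, 2, 1].
209 − 18 = 191 transpositions; sign(π) = (−1)^191 = -1.
The Jacobi symbol (142|209) = -1 (Zolotarev) agrees.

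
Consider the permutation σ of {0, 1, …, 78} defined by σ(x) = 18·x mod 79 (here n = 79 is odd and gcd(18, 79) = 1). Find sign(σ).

Start at x=67: 67 → 21 → 62 → 10 → 22 → 1 → 18 → … (one orbit).
Decompose π into cycles: lengths [13, 13, 13, 13, 13, 13, 1] (7 cycles, including the fixed point 0).
sign(π) = (−1)^{n − #cycles} = (−1)^{79−7} = (−1)^72 = +1.
Zolotarev: (18|79) = +1, matching the cycle-count sign.

+1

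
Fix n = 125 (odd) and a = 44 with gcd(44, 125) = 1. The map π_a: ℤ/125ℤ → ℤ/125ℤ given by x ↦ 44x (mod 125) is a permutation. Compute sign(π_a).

+1

Orbit of 59 under x↦44x: [59, 96, 99, 106, 39, 91, 4]… (length divides ord_125(44)).
π_44 has 7 disjoint cycles with lengths [50, 50, 10, 10, 2, 2, 1] on {0,…,124}.
n − c = 125 − 7 = 118; sign = (−1)^118 = +1.
Via Zolotarev, sign(π_{44}) = (44|125) = +1.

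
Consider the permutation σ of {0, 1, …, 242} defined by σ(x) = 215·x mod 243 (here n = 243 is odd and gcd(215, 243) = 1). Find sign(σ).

Orbit of 242 under x↦215x: [242, 28, 188, 82, 134, 136, 80]… (length divides ord_243(215)).
32 cycles of lengths [18, 18, 18, 18, 18, 18, 18, 18, 18, 6, 6, 6, 6, 6, 6, 6, 6, 6, 2, 2, 2, 2, 2, 2, 2, 2, 2, 2, 2, 2, 2, 1].
sign(π) = (−1)^{n − #cycles} = (−1)^{243−32} = (−1)^211 = -1.
Zolotarev: (215|243) = -1, matching the cycle-count sign.

-1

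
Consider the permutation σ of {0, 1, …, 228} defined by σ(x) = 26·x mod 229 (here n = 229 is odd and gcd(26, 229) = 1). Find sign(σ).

Start at x=212: 212 → 16 → 187 → 53 → 4 → 104 → 185 → … (one orbit).
The orbit structure of x ↦ 26x mod 229: 7 orbits of sizes [38, 38, 38, 38, 38, 38, 1].
n − c = 229 − 7 = 222; sign = (−1)^222 = +1.
Check: (26/229) = +1 by Zolotarev.

+1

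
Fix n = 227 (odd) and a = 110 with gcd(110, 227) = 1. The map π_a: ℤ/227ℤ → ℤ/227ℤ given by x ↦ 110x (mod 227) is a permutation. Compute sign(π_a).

Orbit of 79 under x↦110x: [79, 64, 3, 103, 207, 70, 209]… (length divides ord_227(110)).
Cycle type of π: 113×2 + 1; total 3 cycles.
With 3 cycles on 227 points, sign = (−1)^{227−3} = +1.

+1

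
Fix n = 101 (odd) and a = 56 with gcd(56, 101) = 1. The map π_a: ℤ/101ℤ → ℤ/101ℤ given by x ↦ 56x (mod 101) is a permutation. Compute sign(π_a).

+1

Orbit of 24 under x↦56x: [24, 31, 19, 54, 95, 68, 71]… (length divides ord_101(56)).
Decompose π into cycles: lengths [25, 25, 25, 25, 1] (5 cycles, including the fixed point 0).
sign(π) = (−1)^{n − #cycles} = (−1)^{101−5} = (−1)^96 = +1.
Check: (56/101) = +1 by Zolotarev.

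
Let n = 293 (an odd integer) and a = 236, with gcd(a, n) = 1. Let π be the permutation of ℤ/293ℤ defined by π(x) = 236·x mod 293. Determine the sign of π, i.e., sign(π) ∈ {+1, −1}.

Trace 100: π^k(100) = [100, 160, 256, 58, 210, 43, 186] for k=0..6.
Cycle type of π: 146×2 + 1; total 3 cycles.
With 3 cycles on 293 points, sign = (−1)^{293−3} = +1.
The Jacobi symbol (236|293) = +1 (Zolotarev) agrees.

+1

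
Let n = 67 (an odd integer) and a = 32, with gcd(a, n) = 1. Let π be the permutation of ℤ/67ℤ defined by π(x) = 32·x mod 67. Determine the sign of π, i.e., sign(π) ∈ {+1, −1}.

-1

Orbit of 1 under x↦32x: [1, 32, 19, 5, 26, 28, 25]… (length divides ord_67(32)).
2 cycles of lengths [66, 1].
67 − 2 = 65 transpositions; sign(π) = (−1)^65 = -1.
Via Zolotarev, sign(π_{32}) = (32|67) = -1.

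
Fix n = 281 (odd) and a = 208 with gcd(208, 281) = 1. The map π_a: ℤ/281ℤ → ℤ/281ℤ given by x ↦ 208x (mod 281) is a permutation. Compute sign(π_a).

-1

Orbit of 28 under x↦208x: [28, 204, 1, 208, 271, 168, 100]… (length divides ord_281(208)).
π_208 has 6 disjoint cycles with lengths [56, 56, 56, 56, 56, 1] on {0,…,280}.
n − c = 281 − 6 = 275; sign = (−1)^275 = -1.
(208|281)_J = -1 (Zolotarev's lemma cross-check).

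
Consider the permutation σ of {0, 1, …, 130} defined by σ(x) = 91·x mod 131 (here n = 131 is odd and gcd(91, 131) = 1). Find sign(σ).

+1

Start at x=107: 107 → 43 → 114 → 25 → 48 → 45 → 34 → … (one orbit).
3 cycles of lengths [65, 65, 1].
131 − 3 = 128 transpositions; sign(π) = (−1)^128 = +1.
Zolotarev: (91|131) = +1, matching the cycle-count sign.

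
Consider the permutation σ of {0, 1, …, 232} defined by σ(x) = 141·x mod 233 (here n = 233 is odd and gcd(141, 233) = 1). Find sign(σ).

Start at x=162: 162 → 8 → 196 → 142 → 217 → 74 → 182 → … (one orbit).
Decompose π into cycles: lengths [58, 58, 58, 58, 1] (5 cycles, including the fixed point 0).
With 5 cycles on 233 points, sign = (−1)^{233−5} = +1.

+1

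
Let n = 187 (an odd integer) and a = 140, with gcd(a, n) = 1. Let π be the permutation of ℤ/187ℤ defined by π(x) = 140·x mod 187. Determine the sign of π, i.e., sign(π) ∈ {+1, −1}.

Trace 1: π^k(1) = [1, 140, 152, 149, 103, 21, 135] for k=0..6.
Cycle type of π: 20×8 + 10 + 4×4 + 1; total 14 cycles.
14 cycles on 187: each ℓ→(−1)^(ℓ−1), product (−1)^173 = -1.

-1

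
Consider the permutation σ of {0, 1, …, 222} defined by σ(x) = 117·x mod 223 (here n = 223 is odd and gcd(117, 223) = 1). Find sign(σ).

Start at x=112: 112 → 170 → 43 → 125 → 130 → 46 → 30 → … (one orbit).
Cycle type of π: 222 + 1; total 2 cycles.
n − c = 223 − 2 = 221; sign = (−1)^221 = -1.
Via Zolotarev, sign(π_{117}) = (117|223) = -1.

-1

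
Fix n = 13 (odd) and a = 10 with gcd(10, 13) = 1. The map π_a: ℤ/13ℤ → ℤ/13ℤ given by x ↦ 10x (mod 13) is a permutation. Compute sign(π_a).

+1

Orbit of 10 under x↦10x: [10, 9, 12, 3, 4, 1]… (length divides ord_13(10)).
Cycle lengths of π_10 on ℤ/13ℤ: [6, 6, 1]; 3 cycles in total.
13 − 3 = 10 transpositions; sign(π) = (−1)^10 = +1.
The Jacobi symbol (10|13) = +1 (Zolotarev) agrees.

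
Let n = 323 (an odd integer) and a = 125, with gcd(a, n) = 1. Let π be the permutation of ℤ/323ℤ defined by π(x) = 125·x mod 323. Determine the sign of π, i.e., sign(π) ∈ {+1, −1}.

-1

Orbit of 20 under x↦125x: [20, 239, 159, 172, 182, 140, 58]… (length divides ord_323(125)).
Cycle type of π: 48×6 + 16 + 3×6 + 1; total 14 cycles.
sign(π) = (−1)^{n − #cycles} = (−1)^{323−14} = (−1)^309 = -1.
Check: (125/323) = -1 by Zolotarev.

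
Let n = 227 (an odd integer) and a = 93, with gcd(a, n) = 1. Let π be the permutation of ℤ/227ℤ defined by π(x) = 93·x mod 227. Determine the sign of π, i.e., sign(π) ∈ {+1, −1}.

Trace 77: π^k(77) = [77, 124, 182, 128, 100, 220, 30] for k=0..6.
2 cycles of lengths [226, 1].
227 − 2 = 225 transpositions; sign(π) = (−1)^225 = -1.

-1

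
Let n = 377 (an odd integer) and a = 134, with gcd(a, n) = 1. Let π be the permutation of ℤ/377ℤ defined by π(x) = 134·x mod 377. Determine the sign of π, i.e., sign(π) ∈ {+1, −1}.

-1

Start at x=92: 92 → 264 → 315 → 363 → 9 → 75 → 248 → … (one orbit).
π_134 has 8 disjoint cycles with lengths [84, 84, 84, 84, 28, 6, 6, 1] on {0,…,376}.
With 8 cycles on 377 points, sign = (−1)^{377−8} = -1.
Via Zolotarev, sign(π_{134}) = (134|377) = -1.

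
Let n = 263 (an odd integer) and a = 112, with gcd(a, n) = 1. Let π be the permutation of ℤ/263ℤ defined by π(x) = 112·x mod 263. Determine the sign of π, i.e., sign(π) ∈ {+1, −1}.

Trace 54: π^k(54) = [54, 262, 151, 80, 18, 175, 138] for k=0..6.
2 cycles of lengths [262, 1].
Σ(ℓ_i−1) = 263−2 = 261; sign = (−1)^261 = -1.
(112|263)_J = -1 (Zolotarev's lemma cross-check).

-1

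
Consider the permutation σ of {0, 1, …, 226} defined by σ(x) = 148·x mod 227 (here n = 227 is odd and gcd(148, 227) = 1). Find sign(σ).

-1

Start at x=106: 106 → 25 → 68 → 76 → 125 → 113 → 153 → … (one orbit).
π_148 has 2 disjoint cycles with lengths [226, 1] on {0,…,226}.
n − c = 227 − 2 = 225; sign = (−1)^225 = -1.
Zolotarev: (148|227) = -1, matching the cycle-count sign.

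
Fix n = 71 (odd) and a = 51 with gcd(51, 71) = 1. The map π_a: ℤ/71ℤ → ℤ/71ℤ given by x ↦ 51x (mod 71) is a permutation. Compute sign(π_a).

-1

Trace 48: π^k(48) = [48, 34, 30, 39, 1, 51, 45] for k=0..6.
The orbit structure of x ↦ 51x mod 71: 6 orbits of sizes [14, 14, 14, 14, 14, 1].
6 cycles on 71: each ℓ→(−1)^(ℓ−1), product (−1)^65 = -1.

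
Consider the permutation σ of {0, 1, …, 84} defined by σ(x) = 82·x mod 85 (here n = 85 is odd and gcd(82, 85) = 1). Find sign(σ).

Start at x=37: 37 → 59 → 78 → 21 → 22 → 19 → 28 → … (one orbit).
7 cycles of lengths [16, 16, 16, 16, 16, 4, 1].
Σ(ℓ_i−1) = 85−7 = 78; sign = (−1)^78 = +1.
Zolotarev: (82|85) = +1, matching the cycle-count sign.

+1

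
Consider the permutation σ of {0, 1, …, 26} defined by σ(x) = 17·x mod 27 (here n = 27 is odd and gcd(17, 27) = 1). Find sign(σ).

Start at x=26: 26 → 10 → 8 → 1 → 17 → 19 → 26 (one orbit).
π_17 has 8 disjoint cycles with lengths [6, 6, 6, 2, 2, 2, 2, 1] on {0,…,26}.
8 cycles on 27: each ℓ→(−1)^(ℓ−1), product (−1)^19 = -1.

-1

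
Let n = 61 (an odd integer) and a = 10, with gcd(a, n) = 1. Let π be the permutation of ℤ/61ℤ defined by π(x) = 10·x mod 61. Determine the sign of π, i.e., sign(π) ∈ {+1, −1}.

Trace 9: π^k(9) = [9, 29, 46, 33, 25, 6, 60] for k=0..6.
2 cycles of lengths [60, 1].
2 cycles on 61: each ℓ→(−1)^(ℓ−1), product (−1)^59 = -1.

-1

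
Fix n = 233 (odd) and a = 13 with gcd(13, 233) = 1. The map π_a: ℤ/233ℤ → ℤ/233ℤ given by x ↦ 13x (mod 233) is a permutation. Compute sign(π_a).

Orbit of 9 under x↦13x: [9, 117, 123, 201, 50, 184, 62]… (length divides ord_233(13)).
Cycle type of π: 116×2 + 1; total 3 cycles.
n − c = 233 − 3 = 230; sign = (−1)^230 = +1.
The Jacobi symbol (13|233) = +1 (Zolotarev) agrees.

+1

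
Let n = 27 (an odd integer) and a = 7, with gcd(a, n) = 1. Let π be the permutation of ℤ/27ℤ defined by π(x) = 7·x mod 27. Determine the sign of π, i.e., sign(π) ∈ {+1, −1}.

+1

Start at x=10: 10 → 16 → 4 → 1 → 7 → 22 → 19 → … (one orbit).
7 cycles of lengths [9, 9, 3, 3, 1, 1, 1].
sign(π) = (−1)^{n − #cycles} = (−1)^{27−7} = (−1)^20 = +1.
(7|27)_J = +1 (Zolotarev's lemma cross-check).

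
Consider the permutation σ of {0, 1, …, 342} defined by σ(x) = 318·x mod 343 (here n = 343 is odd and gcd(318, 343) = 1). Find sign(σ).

Orbit of 220 under x↦318x: [220, 331, 300, 46, 222, 281, 178]… (length divides ord_343(318)).
Cycle lengths of π_318 on ℤ/343ℤ: [294, 42, 6, 1]; 4 cycles in total.
n − c = 343 − 4 = 339; sign = (−1)^339 = -1.
Zolotarev: (318|343) = -1, matching the cycle-count sign.

-1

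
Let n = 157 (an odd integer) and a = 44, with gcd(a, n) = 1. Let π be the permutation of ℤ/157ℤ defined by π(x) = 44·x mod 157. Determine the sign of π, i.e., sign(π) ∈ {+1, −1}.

+1

Start at x=75: 75 → 3 → 132 → 156 → 113 → 105 → 67 → … (one orbit).
3 cycles of lengths [78, 78, 1].
3 cycles on 157: each ℓ→(−1)^(ℓ−1), product (−1)^154 = +1.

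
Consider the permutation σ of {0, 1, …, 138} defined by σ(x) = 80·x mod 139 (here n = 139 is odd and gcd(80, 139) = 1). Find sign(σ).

+1

Orbit of 52 under x↦80x: [52, 129, 34, 79, 65, 57, 112]… (length divides ord_139(80)).
Cycle type of π: 23×6 + 1; total 7 cycles.
139 − 7 = 132 transpositions; sign(π) = (−1)^132 = +1.
(80|139)_J = +1 (Zolotarev's lemma cross-check).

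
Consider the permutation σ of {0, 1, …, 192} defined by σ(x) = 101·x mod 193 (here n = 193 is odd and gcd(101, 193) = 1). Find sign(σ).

Orbit of 69 under x↦101x: [69, 21, 191, 184, 56, 59, 169]… (length divides ord_193(101)).
The orbit structure of x ↦ 101x mod 193: 3 orbits of sizes [96, 96, 1].
n − c = 193 − 3 = 190; sign = (−1)^190 = +1.
Zolotarev: (101|193) = +1, matching the cycle-count sign.

+1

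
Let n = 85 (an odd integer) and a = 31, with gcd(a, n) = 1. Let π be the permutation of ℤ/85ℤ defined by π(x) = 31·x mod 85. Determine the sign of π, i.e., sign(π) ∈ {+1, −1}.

-1

Trace 36: π^k(36) = [36, 11, 1, 31, 26, 41, 81] for k=0..6.
π_31 has 10 disjoint cycles with lengths [16, 16, 16, 16, 16, 1, 1, 1, 1, 1] on {0,…,84}.
n − c = 85 − 10 = 75; sign = (−1)^75 = -1.
(31|85)_J = -1 (Zolotarev's lemma cross-check).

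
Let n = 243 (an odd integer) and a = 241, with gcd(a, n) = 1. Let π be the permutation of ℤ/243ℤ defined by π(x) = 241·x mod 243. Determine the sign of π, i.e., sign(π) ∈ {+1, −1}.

Start at x=103: 103 → 37 → 169 → 148 → 190 → 106 → 31 → … (one orbit).
Cycle lengths of π_241 on ℤ/243ℤ: [81, 81, 27, 27, 9, 9, 3, 3, 1, 1, 1]; 11 cycles in total.
243 − 11 = 232 transpositions; sign(π) = (−1)^232 = +1.
The Jacobi symbol (241|243) = +1 (Zolotarev) agrees.

+1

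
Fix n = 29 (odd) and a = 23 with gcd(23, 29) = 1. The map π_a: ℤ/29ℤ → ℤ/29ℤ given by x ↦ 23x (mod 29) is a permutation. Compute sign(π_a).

+1

Start at x=25: 25 → 24 → 1 → 23 → 7 → 16 → 20 → 25 (one orbit).
Decompose π into cycles: lengths [7, 7, 7, 7, 1] (5 cycles, including the fixed point 0).
29 − 5 = 24 transpositions; sign(π) = (−1)^24 = +1.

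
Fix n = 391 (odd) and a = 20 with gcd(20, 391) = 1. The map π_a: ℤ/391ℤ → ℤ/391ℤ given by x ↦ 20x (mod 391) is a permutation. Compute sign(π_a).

Start at x=90: 90 → 236 → 28 → 169 → 252 → 348 → 313 → … (one orbit).
Cycle type of π: 176×2 + 22 + 16 + 1; total 5 cycles.
n − c = 391 − 5 = 386; sign = (−1)^386 = +1.
Check: (20/391) = +1 by Zolotarev.

+1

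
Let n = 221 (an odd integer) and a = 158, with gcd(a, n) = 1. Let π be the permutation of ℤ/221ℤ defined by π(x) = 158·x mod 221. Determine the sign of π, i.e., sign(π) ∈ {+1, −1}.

+1

Start at x=5: 5 → 127 → 176 → 183 → 184 → 121 → 112 → … (one orbit).
π_158 has 7 disjoint cycles with lengths [48, 48, 48, 48, 16, 12, 1] on {0,…,220}.
n − c = 221 − 7 = 214; sign = (−1)^214 = +1.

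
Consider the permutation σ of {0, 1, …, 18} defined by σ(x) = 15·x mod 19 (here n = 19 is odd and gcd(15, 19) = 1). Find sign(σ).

-1

Start at x=17: 17 → 8 → 6 → 14 → 1 → 15 → 16 → … (one orbit).
Cycle lengths of π_15 on ℤ/19ℤ: [18, 1]; 2 cycles in total.
sign(π) = (−1)^{n − #cycles} = (−1)^{19−2} = (−1)^17 = -1.
Via Zolotarev, sign(π_{15}) = (15|19) = -1.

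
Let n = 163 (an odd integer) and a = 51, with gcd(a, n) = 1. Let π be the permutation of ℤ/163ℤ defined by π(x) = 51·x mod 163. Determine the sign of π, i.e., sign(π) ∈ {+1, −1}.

+1

Orbit of 161 under x↦51x: [161, 61, 14, 62, 65, 55, 34]… (length divides ord_163(51)).
3 cycles of lengths [81, 81, 1].
Σ(ℓ_i−1) = 163−3 = 160; sign = (−1)^160 = +1.
The Jacobi symbol (51|163) = +1 (Zolotarev) agrees.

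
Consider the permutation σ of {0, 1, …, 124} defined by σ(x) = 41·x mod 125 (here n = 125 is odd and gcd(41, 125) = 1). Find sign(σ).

Trace 11: π^k(11) = [11, 76, 116, 6, 121, 86, 26] for k=0..6.
Decompose π into cycles: lengths [25, 25, 25, 25, 5, 5, 5, 5, 1, 1, 1, 1, 1] (13 cycles, including the fixed point 0).
Σ(ℓ_i−1) = 125−13 = 112; sign = (−1)^112 = +1.

+1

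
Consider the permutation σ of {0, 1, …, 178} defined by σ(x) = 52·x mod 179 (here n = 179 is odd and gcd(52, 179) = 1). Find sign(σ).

+1

Trace 142: π^k(142) = [142, 45, 13, 139, 68, 135, 39] for k=0..6.
Cycle lengths of π_52 on ℤ/179ℤ: [89, 89, 1]; 3 cycles in total.
3 cycles on 179: each ℓ→(−1)^(ℓ−1), product (−1)^176 = +1.
Zolotarev: (52|179) = +1, matching the cycle-count sign.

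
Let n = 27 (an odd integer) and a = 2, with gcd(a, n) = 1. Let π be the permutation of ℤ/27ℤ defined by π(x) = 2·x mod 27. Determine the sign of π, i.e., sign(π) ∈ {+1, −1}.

-1

Trace 2: π^k(2) = [2, 4, 8, 16, 5, 10, 20] for k=0..6.
Decompose π into cycles: lengths [18, 6, 2, 1] (4 cycles, including the fixed point 0).
With 4 cycles on 27 points, sign = (−1)^{27−4} = -1.
Zolotarev: (2|27) = -1, matching the cycle-count sign.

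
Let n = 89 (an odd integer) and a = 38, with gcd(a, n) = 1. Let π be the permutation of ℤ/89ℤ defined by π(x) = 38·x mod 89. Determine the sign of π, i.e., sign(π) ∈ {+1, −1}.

-1

Orbit of 3 under x↦38x: [3, 25, 60, 55, 43, 32, 59]… (length divides ord_89(38)).
Cycle type of π: 88 + 1; total 2 cycles.
With 2 cycles on 89 points, sign = (−1)^{89−2} = -1.
(38|89)_J = -1 (Zolotarev's lemma cross-check).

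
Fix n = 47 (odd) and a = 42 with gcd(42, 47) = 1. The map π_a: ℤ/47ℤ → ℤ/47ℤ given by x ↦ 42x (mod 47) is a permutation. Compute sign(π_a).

+1

Start at x=14: 14 → 24 → 21 → 36 → 8 → 7 → 12 → … (one orbit).
π_42 has 3 disjoint cycles with lengths [23, 23, 1] on {0,…,46}.
sign(π) = (−1)^{n − #cycles} = (−1)^{47−3} = (−1)^44 = +1.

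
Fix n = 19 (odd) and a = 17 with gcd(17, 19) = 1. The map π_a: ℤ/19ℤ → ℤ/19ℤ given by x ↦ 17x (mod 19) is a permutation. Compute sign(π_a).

Start at x=16: 16 → 6 → 7 → 5 → 9 → 1 → 17 → … (one orbit).
Cycle type of π: 9×2 + 1; total 3 cycles.
3 cycles on 19: each ℓ→(−1)^(ℓ−1), product (−1)^16 = +1.
Via Zolotarev, sign(π_{17}) = (17|19) = +1.

+1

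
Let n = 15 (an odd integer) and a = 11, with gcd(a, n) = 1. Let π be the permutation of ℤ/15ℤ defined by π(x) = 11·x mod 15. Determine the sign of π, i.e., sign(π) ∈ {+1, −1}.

-1

Start at x=11: 11 → 1 → 11 (one orbit).
Cycle type of π: 2×5 + 1×5; total 10 cycles.
10 cycles on 15: each ℓ→(−1)^(ℓ−1), product (−1)^5 = -1.
The Jacobi symbol (11|15) = -1 (Zolotarev) agrees.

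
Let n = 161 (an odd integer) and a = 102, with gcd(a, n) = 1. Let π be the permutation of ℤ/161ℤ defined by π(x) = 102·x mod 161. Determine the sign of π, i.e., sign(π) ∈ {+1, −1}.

-1

Trace 144: π^k(144) = [144, 37, 71, 158, 16, 22, 151] for k=0..6.
Cycle type of π: 66×2 + 22 + 3×2 + 1; total 6 cycles.
n − c = 161 − 6 = 155; sign = (−1)^155 = -1.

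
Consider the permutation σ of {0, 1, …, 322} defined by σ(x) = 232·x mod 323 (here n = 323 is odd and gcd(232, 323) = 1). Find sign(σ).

Orbit of 275 under x↦232x: [275, 169, 125, 253, 233, 115, 194]… (length divides ord_323(232)).
Cycle lengths of π_232 on ℤ/323ℤ: [144, 144, 16, 9, 9, 1]; 6 cycles in total.
With 6 cycles on 323 points, sign = (−1)^{323−6} = -1.

-1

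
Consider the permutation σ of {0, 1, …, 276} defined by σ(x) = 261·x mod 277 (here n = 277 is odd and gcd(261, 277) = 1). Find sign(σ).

+1

Start at x=261: 261 → 256 → 59 → 164 → 146 → 157 → 258 → … (one orbit).
π_261 has 7 disjoint cycles with lengths [46, 46, 46, 46, 46, 46, 1] on {0,…,276}.
With 7 cycles on 277 points, sign = (−1)^{277−7} = +1.
(261|277)_J = +1 (Zolotarev's lemma cross-check).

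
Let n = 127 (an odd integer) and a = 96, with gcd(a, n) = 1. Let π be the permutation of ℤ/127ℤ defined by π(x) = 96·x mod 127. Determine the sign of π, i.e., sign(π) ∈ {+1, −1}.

Start at x=89: 89 → 35 → 58 → 107 → 112 → 84 → 63 → … (one orbit).
Decompose π into cycles: lengths [126, 1] (2 cycles, including the fixed point 0).
With 2 cycles on 127 points, sign = (−1)^{127−2} = -1.
(96|127)_J = -1 (Zolotarev's lemma cross-check).

-1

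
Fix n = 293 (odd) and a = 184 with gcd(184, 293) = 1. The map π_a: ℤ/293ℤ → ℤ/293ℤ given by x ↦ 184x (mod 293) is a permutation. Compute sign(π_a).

+1

Orbit of 193 under x↦184x: [193, 59, 15, 123, 71, 172, 4]… (length divides ord_293(184)).
Cycle type of π: 146×2 + 1; total 3 cycles.
n − c = 293 − 3 = 290; sign = (−1)^290 = +1.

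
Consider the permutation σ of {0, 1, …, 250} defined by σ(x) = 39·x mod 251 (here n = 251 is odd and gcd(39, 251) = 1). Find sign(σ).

Start at x=74: 74 → 125 → 106 → 118 → 84 → 13 → 5 → … (one orbit).
3 cycles of lengths [125, 125, 1].
3 cycles on 251: each ℓ→(−1)^(ℓ−1), product (−1)^248 = +1.
The Jacobi symbol (39|251) = +1 (Zolotarev) agrees.

+1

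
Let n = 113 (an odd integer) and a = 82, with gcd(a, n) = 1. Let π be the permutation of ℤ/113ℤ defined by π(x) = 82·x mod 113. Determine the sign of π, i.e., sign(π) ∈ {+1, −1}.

Trace 85: π^k(85) = [85, 77, 99, 95, 106, 104, 53] for k=0..6.
Cycle type of π: 56×2 + 1; total 3 cycles.
With 3 cycles on 113 points, sign = (−1)^{113−3} = +1.

+1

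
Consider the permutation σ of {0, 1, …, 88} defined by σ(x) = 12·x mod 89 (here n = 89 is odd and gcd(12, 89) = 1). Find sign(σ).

Orbit of 55 under x↦12x: [55, 37, 88, 77, 34, 52, 1]… (length divides ord_89(12)).
Cycle type of π: 8×11 + 1; total 12 cycles.
12 cycles on 89: each ℓ→(−1)^(ℓ−1), product (−1)^77 = -1.
Check: (12/89) = -1 by Zolotarev.

-1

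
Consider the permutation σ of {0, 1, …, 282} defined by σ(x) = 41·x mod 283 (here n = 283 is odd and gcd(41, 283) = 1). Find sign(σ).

Trace 116: π^k(116) = [116, 228, 9, 86, 130, 236, 54] for k=0..6.
The orbit structure of x ↦ 41x mod 283: 3 orbits of sizes [141, 141, 1].
sign(π) = (−1)^{n − #cycles} = (−1)^{283−3} = (−1)^280 = +1.
Check: (41/283) = +1 by Zolotarev.

+1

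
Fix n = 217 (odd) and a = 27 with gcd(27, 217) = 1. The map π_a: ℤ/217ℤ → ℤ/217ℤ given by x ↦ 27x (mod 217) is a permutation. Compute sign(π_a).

Trace 139: π^k(139) = [139, 64, 209, 1, 27, 78, 153] for k=0..6.
π_27 has 25 disjoint cycles with lengths [10, 10, 10, 10, 10, 10, 10, 10, 10, 10, 10, 10, 10, 10, 10, 10, 10, 10, 10, 10, 10, 2, 2, 2, 1] on {0,…,216}.
With 25 cycles on 217 points, sign = (−1)^{217−25} = +1.
The Jacobi symbol (27|217) = +1 (Zolotarev) agrees.

+1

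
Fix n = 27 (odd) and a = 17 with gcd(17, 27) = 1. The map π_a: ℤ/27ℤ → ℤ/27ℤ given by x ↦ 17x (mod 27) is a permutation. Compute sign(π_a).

-1

Orbit of 26 under x↦17x: [26, 10, 8, 1, 17, 19]… (length divides ord_27(17)).
8 cycles of lengths [6, 6, 6, 2, 2, 2, 2, 1].
27 − 8 = 19 transpositions; sign(π) = (−1)^19 = -1.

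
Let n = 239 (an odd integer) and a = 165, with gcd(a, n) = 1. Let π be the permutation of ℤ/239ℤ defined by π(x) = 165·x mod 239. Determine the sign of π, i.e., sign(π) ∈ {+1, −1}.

Trace 162: π^k(162) = [162, 201, 183, 81, 220, 211, 160] for k=0..6.
Decompose π into cycles: lengths [119, 119, 1] (3 cycles, including the fixed point 0).
n − c = 239 − 3 = 236; sign = (−1)^236 = +1.
Zolotarev: (165|239) = +1, matching the cycle-count sign.

+1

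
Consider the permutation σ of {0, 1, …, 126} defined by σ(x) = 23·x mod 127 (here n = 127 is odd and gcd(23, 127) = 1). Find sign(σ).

-1

Orbit of 117 under x↦23x: [117, 24, 44, 123, 35, 43, 100]… (length divides ord_127(23)).
Decompose π into cycles: lengths [126, 1] (2 cycles, including the fixed point 0).
n − c = 127 − 2 = 125; sign = (−1)^125 = -1.
Zolotarev: (23|127) = -1, matching the cycle-count sign.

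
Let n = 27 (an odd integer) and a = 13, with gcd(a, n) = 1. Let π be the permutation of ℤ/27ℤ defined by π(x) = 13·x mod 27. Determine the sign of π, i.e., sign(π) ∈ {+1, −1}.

+1

Trace 13: π^k(13) = [13, 7, 10, 22, 16, 19, 4] for k=0..6.
7 cycles of lengths [9, 9, 3, 3, 1, 1, 1].
n − c = 27 − 7 = 20; sign = (−1)^20 = +1.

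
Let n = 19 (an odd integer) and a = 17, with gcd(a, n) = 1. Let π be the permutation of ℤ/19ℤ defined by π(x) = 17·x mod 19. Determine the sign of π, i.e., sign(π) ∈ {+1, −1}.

+1

Start at x=7: 7 → 5 → 9 → 1 → 17 → 4 → 11 → … (one orbit).
The orbit structure of x ↦ 17x mod 19: 3 orbits of sizes [9, 9, 1].
Σ(ℓ_i−1) = 19−3 = 16; sign = (−1)^16 = +1.
Zolotarev: (17|19) = +1, matching the cycle-count sign.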